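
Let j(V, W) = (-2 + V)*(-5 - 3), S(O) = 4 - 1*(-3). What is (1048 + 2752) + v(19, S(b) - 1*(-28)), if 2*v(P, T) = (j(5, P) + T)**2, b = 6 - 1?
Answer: 7721/2 ≈ 3860.5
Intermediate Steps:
b = 5
S(O) = 7 (S(O) = 4 + 3 = 7)
j(V, W) = 16 - 8*V (j(V, W) = (-2 + V)*(-8) = 16 - 8*V)
v(P, T) = (-24 + T)**2/2 (v(P, T) = ((16 - 8*5) + T)**2/2 = ((16 - 40) + T)**2/2 = (-24 + T)**2/2)
(1048 + 2752) + v(19, S(b) - 1*(-28)) = (1048 + 2752) + (-24 + (7 - 1*(-28)))**2/2 = 3800 + (-24 + (7 + 28))**2/2 = 3800 + (-24 + 35)**2/2 = 3800 + (1/2)*11**2 = 3800 + (1/2)*121 = 3800 + 121/2 = 7721/2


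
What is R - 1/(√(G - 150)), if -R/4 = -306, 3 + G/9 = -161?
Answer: 1224 + I*√1626/1626 ≈ 1224.0 + 0.024799*I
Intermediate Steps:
G = -1476 (G = -27 + 9*(-161) = -27 - 1449 = -1476)
R = 1224 (R = -4*(-306) = 1224)
R - 1/(√(G - 150)) = 1224 - 1/(√(-1476 - 150)) = 1224 - 1/(√(-1626)) = 1224 - 1/(I*√1626) = 1224 - (-1)*I*√1626/1626 = 1224 + I*√1626/1626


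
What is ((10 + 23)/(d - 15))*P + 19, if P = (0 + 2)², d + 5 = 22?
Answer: 85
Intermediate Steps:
d = 17 (d = -5 + 22 = 17)
P = 4 (P = 2² = 4)
((10 + 23)/(d - 15))*P + 19 = ((10 + 23)/(17 - 15))*4 + 19 = (33/2)*4 + 19 = 66 + 19 = 85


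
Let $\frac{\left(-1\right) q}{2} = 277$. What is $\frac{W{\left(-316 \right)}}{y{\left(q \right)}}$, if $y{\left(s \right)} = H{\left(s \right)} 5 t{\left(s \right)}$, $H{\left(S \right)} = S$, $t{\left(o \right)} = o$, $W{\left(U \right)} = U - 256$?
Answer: $- \frac{143}{383645} \approx -0.00037274$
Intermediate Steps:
$W{\left(U \right)} = -256 + U$
$q = -554$ ($q = \left(-2\right) 277 = -554$)
$y{\left(s \right)} = 5 s^{2}$ ($y{\left(s \right)} = s 5 s = 5 s s = 5 s^{2}$)
$\frac{W{\left(-316 \right)}}{y{\left(q \right)}} = \frac{-256 - 316}{5 \left(-554\right)^{2}} = - \frac{572}{5 \cdot 306916} = - \frac{572}{1534580} = \left(-572\right) \frac{1}{1534580} = - \frac{143}{383645}$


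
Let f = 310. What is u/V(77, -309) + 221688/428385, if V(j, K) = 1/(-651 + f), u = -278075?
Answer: 13540332466021/142795 ≈ 9.4824e+7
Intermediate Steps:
V(j, K) = -1/341 (V(j, K) = 1/(-651 + 310) = 1/(-341) = -1/341)
u/V(77, -309) + 221688/428385 = -278075/(-1/341) + 221688/428385 = -278075*(-341) + 221688*(1/428385) = 94823575 + 73896/142795 = 13540332466021/142795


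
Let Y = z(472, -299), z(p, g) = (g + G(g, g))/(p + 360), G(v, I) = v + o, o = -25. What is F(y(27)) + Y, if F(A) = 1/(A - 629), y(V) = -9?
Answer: -199153/265408 ≈ -0.75037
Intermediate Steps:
F(A) = 1/(-629 + A)
G(v, I) = -25 + v (G(v, I) = v - 25 = -25 + v)
z(p, g) = (-25 + 2*g)/(360 + p) (z(p, g) = (g + (-25 + g))/(p + 360) = (-25 + 2*g)/(360 + p))
Y = -623/832 (Y = (-25 + 2*(-299))/(360 + 472) = (-25 - 598)/832 = (1/832)*(-623) = -623/832 ≈ -0.74880)
F(y(27)) + Y = 1/(-629 - 9) - 623/832 = 1/(-638) - 623/832 = -1/638 - 623/832 = -199153/265408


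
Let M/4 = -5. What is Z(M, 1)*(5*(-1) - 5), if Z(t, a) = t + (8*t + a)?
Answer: 1790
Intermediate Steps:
M = -20 (M = 4*(-5) = -20)
Z(t, a) = a + 9*t (Z(t, a) = t + (a + 8*t) = a + 9*t)
Z(M, 1)*(5*(-1) - 5) = (1 + 9*(-20))*(5*(-1) - 5) = (1 - 180)*(-5 - 5) = -179*(-10) = 1790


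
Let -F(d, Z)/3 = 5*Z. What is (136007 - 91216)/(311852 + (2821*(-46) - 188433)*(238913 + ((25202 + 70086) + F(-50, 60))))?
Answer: -44791/106055733047 ≈ -4.2233e-7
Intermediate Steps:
F(d, Z) = -15*Z
(136007 - 91216)/(311852 + (2821*(-46) - 188433)*(238913 + ((25202 + 70086) + F(-50, 60)))) = (136007 - 91216)/(311852 + (2821*(-46) - 188433)*(238913 + ((25202 + 70086) - 15*60))) = 44791/(311852 + (-129766 - 188433)*(238913 + (95288 - 900))) = 44791/(311852 - 318199*(238913 + 94388)) = 44791/(311852 - 318199*333301) = 44791/(311852 - 106056044899) = 44791/(-106055733047) = 44791*(-1/106055733047) = -44791/106055733047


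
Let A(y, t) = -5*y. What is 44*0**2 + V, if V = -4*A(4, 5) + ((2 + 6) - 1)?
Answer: 87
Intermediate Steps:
V = 87 (V = -(-20)*4 + ((2 + 6) - 1) = -4*(-20) + (8 - 1) = 80 + 7 = 87)
44*0**2 + V = 44*0**2 + 87 = 44*0 + 87 = 0 + 87 = 87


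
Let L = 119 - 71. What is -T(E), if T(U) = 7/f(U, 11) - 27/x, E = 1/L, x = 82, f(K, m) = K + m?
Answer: -13269/43378 ≈ -0.30589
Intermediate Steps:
L = 48
E = 1/48 ≈ 0.020833
T(U) = -27/82 + 7/(11 + U) (T(U) = 7/(U + 11) - 27/82 = 7/(11 + U) - 27*1/82 = 7/(11 + U) - 27/82 = -27/82 + 7/(11 + U))
-T(E) = -(277 - 27*1/48)/(82*(11 + 1/48)) = -(277 - 9/16)/(82*529/48) = -48*4423/(82*529*16) = -1*13269/43378 = -13269/43378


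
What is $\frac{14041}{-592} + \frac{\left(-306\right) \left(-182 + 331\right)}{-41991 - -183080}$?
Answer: $- \frac{2008022297}{83524688} \approx -24.041$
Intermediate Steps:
$\frac{14041}{-592} + \frac{\left(-306\right) \left(-182 + 331\right)}{-41991 - -183080} = 14041 \left(- \frac{1}{592}\right) + \frac{\left(-306\right) 149}{-41991 + 183080} = - \frac{14041}{592} - \frac{45594}{141089} = - \frac{2008022297}{83524688}$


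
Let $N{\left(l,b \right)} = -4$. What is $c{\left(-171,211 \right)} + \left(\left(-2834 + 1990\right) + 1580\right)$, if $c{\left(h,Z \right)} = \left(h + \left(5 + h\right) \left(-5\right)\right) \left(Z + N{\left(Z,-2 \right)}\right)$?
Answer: $137149$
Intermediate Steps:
$c{\left(h,Z \right)} = \left(-25 - 4 h\right) \left(-4 + Z\right)$ ($c{\left(h,Z \right)} = \left(h + \left(5 + h\right) \left(-5\right)\right) \left(Z - 4\right) = \left(h - \left(25 + 5 h\right)\right) \left(-4 + Z\right) = \left(-25 - 4 h\right) \left(-4 + Z\right)$)
$c{\left(-171,211 \right)} + \left(\left(-2834 + 1990\right) + 1580\right) = \left(100 - 5275 + 16 \left(-171\right) - 844 \left(-171\right)\right) + \left(\left(-2834 + 1990\right) + 1580\right) = \left(100 - 5275 - 2736 + 144324\right) + \left(-844 + 1580\right) = 136413 + 736 = 137149$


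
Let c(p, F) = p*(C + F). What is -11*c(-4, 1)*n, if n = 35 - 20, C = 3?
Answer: 2640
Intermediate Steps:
c(p, F) = p*(3 + F)
n = 15
-11*c(-4, 1)*n = -11*(-4*(3 + 1))*15 = -11*(-4*4)*15 = -11*(-16)*15 = -(-176)*15 = -1*(-2640) = 2640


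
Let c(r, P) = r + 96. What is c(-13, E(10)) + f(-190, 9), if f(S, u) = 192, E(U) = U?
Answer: 275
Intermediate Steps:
c(r, P) = 96 + r
c(-13, E(10)) + f(-190, 9) = (96 - 13) + 192 = 83 + 192 = 275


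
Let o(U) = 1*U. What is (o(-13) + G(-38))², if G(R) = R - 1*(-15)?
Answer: 1296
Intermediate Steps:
G(R) = 15 + R (G(R) = R + 15 = 15 + R)
o(U) = U
(o(-13) + G(-38))² = (-13 + (15 - 38))² = (-13 - 23)² = (-36)² = 1296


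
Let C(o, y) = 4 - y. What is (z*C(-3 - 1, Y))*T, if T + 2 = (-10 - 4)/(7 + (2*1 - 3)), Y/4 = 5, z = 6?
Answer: 416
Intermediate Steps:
Y = 20 (Y = 4*5 = 20)
T = -13/3 (T = -2 + (-10 - 4)/(7 + (2*1 - 3)) = -2 - 14/(7 + (2 - 3)) = -2 - 14/(7 - 1) = -2 - 14/6 = -2 - 14*1/6 = -2 - 7/3 = -13/3 ≈ -4.3333)
(z*C(-3 - 1, Y))*T = (6*(4 - 1*20))*(-13/3) = (6*(4 - 20))*(-13/3) = (6*(-16))*(-13/3) = -96*(-13/3) = 416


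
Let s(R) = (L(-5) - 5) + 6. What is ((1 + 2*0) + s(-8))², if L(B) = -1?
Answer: 1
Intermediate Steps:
s(R) = 0 (s(R) = (-1 - 5) + 6 = -6 + 6 = 0)
((1 + 2*0) + s(-8))² = ((1 + 2*0) + 0)² = ((1 + 0) + 0)² = (1 + 0)² = 1² = 1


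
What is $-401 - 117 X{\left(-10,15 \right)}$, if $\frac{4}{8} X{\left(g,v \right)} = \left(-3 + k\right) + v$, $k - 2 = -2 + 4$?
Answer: $-4145$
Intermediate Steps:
$k = 4$ ($k = 2 + \left(-2 + 4\right) = 2 + 2 = 4$)
$X{\left(g,v \right)} = 2 + 2 v$ ($X{\left(g,v \right)} = 2 \left(\left(-3 + 4\right) + v\right) = 2 \left(1 + v\right) = 2 + 2 v$)
$-401 - 117 X{\left(-10,15 \right)} = -401 - 117 \left(2 + 2 \cdot 15\right) = -401 - 117 \left(2 + 30\right) = -401 - 3744 = -4145$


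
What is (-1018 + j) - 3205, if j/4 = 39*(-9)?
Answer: -5627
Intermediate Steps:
j = -1404 (j = 4*(39*(-9)) = 4*(-351) = -1404)
(-1018 + j) - 3205 = (-1018 - 1404) - 3205 = -2422 - 3205 = -5627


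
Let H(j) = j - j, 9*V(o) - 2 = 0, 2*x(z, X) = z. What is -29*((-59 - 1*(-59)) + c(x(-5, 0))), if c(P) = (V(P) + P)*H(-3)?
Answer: 0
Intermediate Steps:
x(z, X) = z/2
V(o) = 2/9 (V(o) = 2/9 + (⅑)*0 = 2/9 + 0 = 2/9)
H(j) = 0
c(P) = 0 (c(P) = (2/9 + P)*0 = 0)
-29*((-59 - 1*(-59)) + c(x(-5, 0))) = -29*((-59 - 1*(-59)) + 0) = -29*((-59 + 59) + 0) = -29*(0 + 0) = -29*0 = 0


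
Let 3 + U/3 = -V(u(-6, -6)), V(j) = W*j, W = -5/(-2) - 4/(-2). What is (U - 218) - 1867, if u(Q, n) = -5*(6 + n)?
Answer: -2094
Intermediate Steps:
W = 9/2 (W = -5*(-½) - 4*(-½) = 5/2 + 2 = 9/2 ≈ 4.5000)
u(Q, n) = -30 - 5*n
V(j) = 9*j/2
U = -9 (U = -9 + 3*(-9*(-30 - 5*(-6))/2) = -9 + 3*(-9*(-30 + 30)/2) = -9 + 3*(-9*0/2) = -9 + 3*(-1*0) = -9 + 3*0 = -9 + 0 = -9)
(U - 218) - 1867 = (-9 - 218) - 1867 = -227 - 1867 = -2094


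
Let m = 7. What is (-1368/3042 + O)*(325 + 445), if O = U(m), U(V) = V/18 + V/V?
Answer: 1099945/1521 ≈ 723.17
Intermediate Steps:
U(V) = 1 + V/18 (U(V) = V*(1/18) + 1 = V/18 + 1 = 1 + V/18)
O = 25/18 (O = 1 + (1/18)*7 = 1 + 7/18 = 25/18 ≈ 1.3889)
(-1368/3042 + O)*(325 + 445) = (-1368/3042 + 25/18)*(325 + 445) = (-1368*1/3042 + 25/18)*770 = (-76/169 + 25/18)*770 = (2857/3042)*770 = 1099945/1521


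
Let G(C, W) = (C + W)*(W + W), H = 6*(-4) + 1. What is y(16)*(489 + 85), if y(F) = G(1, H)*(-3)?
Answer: -1742664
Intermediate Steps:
H = -23 (H = -24 + 1 = -23)
G(C, W) = 2*W*(C + W) (G(C, W) = (C + W)*(2*W) = 2*W*(C + W))
y(F) = -3036 (y(F) = (2*(-23)*(1 - 23))*(-3) = (2*(-23)*(-22))*(-3) = 1012*(-3) = -3036)
y(16)*(489 + 85) = -3036*(489 + 85) = -3036*574 = -1742664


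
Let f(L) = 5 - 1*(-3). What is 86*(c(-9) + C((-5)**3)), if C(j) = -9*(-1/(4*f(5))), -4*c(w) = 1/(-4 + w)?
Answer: 5375/208 ≈ 25.841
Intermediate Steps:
c(w) = -1/(4*(-4 + w))
f(L) = 8 (f(L) = 5 + 3 = 8)
C(j) = 9/32 (C(j) = -9/((-4*8)) = -9/(-32) = -9*(-1/32) = 9/32)
86*(c(-9) + C((-5)**3)) = 86*(-1/(-16 + 4*(-9)) + 9/32) = 86*(-1/(-16 - 36) + 9/32) = 86*(-1/(-52) + 9/32) = 86*(-1*(-1/52) + 9/32) = 86*(1/52 + 9/32) = 86*(125/416) = 5375/208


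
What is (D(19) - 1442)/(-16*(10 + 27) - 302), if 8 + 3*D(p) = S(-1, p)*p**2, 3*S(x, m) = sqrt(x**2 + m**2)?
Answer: 2167/1341 - 361*sqrt(362)/8046 ≈ 0.76231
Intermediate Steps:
S(x, m) = sqrt(m**2 + x**2)/3 (S(x, m) = sqrt(x**2 + m**2)/3 = sqrt(m**2 + x**2)/3)
D(p) = -8/3 + p**2*sqrt(1 + p**2)/9 (D(p) = -8/3 + ((sqrt(p**2 + (-1)**2)/3)*p**2)/3 = -8/3 + ((sqrt(p**2 + 1)/3)*p**2)/3 = -8/3 + ((sqrt(1 + p**2)/3)*p**2)/3 = -8/3 + (p**2*sqrt(1 + p**2)/3)/3 = -8/3 + p**2*sqrt(1 + p**2)/9)
(D(19) - 1442)/(-16*(10 + 27) - 302) = ((-8/3 + (1/9)*19**2*sqrt(1 + 19**2)) - 1442)/(-16*(10 + 27) - 302) = ((-8/3 + (1/9)*361*sqrt(1 + 361)) - 1442)/(-16*37 - 302) = ((-8/3 + (1/9)*361*sqrt(362)) - 1442)/(-592 - 302) = ((-8/3 + 361*sqrt(362)/9) - 1442)/(-894) = (-4334/3 + 361*sqrt(362)/9)*(-1/894) = 2167/1341 - 361*sqrt(362)/8046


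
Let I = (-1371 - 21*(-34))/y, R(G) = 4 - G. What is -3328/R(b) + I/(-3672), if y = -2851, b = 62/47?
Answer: -30324058621/24427368 ≈ -1241.4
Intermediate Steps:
b = 62/47 (b = 62*(1/47) = 62/47 ≈ 1.3191)
I = 657/2851 (I = (-1371 - 21*(-34))/(-2851) = (-1371 - 1*(-714))*(-1/2851) = (-1371 + 714)*(-1/2851) = -657*(-1/2851) = 657/2851 ≈ 0.23045)
-3328/R(b) + I/(-3672) = -3328/(4 - 1*62/47) + (657/2851)/(-3672) = -3328/(4 - 62/47) + (657/2851)*(-1/3672) = -3328/126/47 - 73/1163208 = -3328*47/126 - 73/1163208 = -78208/63 - 73/1163208 = -30324058621/24427368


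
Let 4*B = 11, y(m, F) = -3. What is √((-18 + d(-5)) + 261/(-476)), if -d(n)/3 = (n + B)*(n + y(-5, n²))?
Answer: 3*I*√456603/238 ≈ 8.5175*I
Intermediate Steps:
B = 11/4 (B = (¼)*11 = 11/4 ≈ 2.7500)
d(n) = -3*(-3 + n)*(11/4 + n) (d(n) = -3*(n + 11/4)*(n - 3) = -3*(11/4 + n)*(-3 + n) = -3*(-3 + n)*(11/4 + n))
√((-18 + d(-5)) + 261/(-476)) = √((-18 + (99/4 - 3*(-5)² + (¾)*(-5))) + 261/(-476)) = √((-18 + (99/4 - 3*25 - 15/4)) + 261*(-1/476)) = √((-18 + (99/4 - 75 - 15/4)) - 261/476) = √((-18 - 54) - 261/476) = √(-72 - 261/476) = √(-34533/476) = 3*I*√456603/238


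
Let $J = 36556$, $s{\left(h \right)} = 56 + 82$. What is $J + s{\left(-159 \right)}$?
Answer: $36694$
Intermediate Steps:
$s{\left(h \right)} = 138$
$J + s{\left(-159 \right)} = 36556 + 138 = 36694$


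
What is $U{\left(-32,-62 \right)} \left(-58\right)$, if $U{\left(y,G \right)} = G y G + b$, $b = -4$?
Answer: $7134696$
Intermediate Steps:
$U{\left(y,G \right)} = -4 + y G^{2}$ ($U{\left(y,G \right)} = G y G - 4 = y G^{2} - 4 = -4 + y G^{2}$)
$U{\left(-32,-62 \right)} \left(-58\right) = \left(-4 - 32 \left(-62\right)^{2}\right) \left(-58\right) = \left(-4 - 123008\right) \left(-58\right) = \left(-123012\right) \left(-58\right) = 7134696$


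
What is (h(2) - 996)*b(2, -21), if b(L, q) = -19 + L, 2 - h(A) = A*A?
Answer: 16966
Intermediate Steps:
h(A) = 2 - A**2 (h(A) = 2 - A*A = 2 - A**2)
(h(2) - 996)*b(2, -21) = ((2 - 1*2**2) - 996)*(-19 + 2) = ((2 - 1*4) - 996)*(-17) = ((2 - 4) - 996)*(-17) = (-2 - 996)*(-17) = -998*(-17) = 16966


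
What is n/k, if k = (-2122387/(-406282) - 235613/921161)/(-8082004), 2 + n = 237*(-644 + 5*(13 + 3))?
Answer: 404311536337510045261360/1859334810441 ≈ 2.1745e+11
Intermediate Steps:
n = -133670 (n = -2 + 237*(-644 + 5*(13 + 3)) = -2 + 237*(-644 + 5*16) = -2 + 237*(-644 + 80) = -2 + 237*(-564) = -2 - 133668 = -133670)
k = -1859334810441/3024699157159497608 (k = (-2122387*(-1/406282) - 235613*1/921161)*(-1/8082004) = (2122387/406282 - 235613/921161)*(-1/8082004) = (1859334810441/374251133402)*(-1/8082004) = -1859334810441/3024699157159497608 ≈ -6.1472e-7)
n/k = -133670/(-1859334810441/3024699157159497608) = -133670*(-3024699157159497608/1859334810441) = 404311536337510045261360/1859334810441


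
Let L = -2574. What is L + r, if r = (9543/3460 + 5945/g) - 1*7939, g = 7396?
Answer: -16808637647/1599385 ≈ -10509.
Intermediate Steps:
r = -12691820657/1599385 (r = (9543/3460 + 5945/7396) - 1*7939 = (9543*(1/3460) + 5945*(1/7396)) - 7939 = (9543/3460 + 5945/7396) - 7939 = 5696858/1599385 - 7939 = -12691820657/1599385 ≈ -7935.4)
L + r = -2574 - 12691820657/1599385 = -16808637647/1599385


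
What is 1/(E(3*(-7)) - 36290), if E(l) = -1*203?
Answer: -1/36493 ≈ -2.7403e-5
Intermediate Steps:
E(l) = -203
1/(E(3*(-7)) - 36290) = 1/(-203 - 36290) = 1/(-36493) = -1/36493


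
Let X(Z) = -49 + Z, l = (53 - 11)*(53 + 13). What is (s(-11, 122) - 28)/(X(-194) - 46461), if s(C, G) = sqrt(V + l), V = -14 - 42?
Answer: 1/1668 - sqrt(679)/23352 ≈ -0.00051634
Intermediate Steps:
V = -56
l = 2772 (l = 42*66 = 2772)
s(C, G) = 2*sqrt(679) (s(C, G) = sqrt(-56 + 2772) = sqrt(2716) = 2*sqrt(679))
(s(-11, 122) - 28)/(X(-194) - 46461) = (2*sqrt(679) - 28)/((-49 - 194) - 46461) = (-28 + 2*sqrt(679))/(-243 - 46461) = (-28 + 2*sqrt(679))/(-46704) = (-28 + 2*sqrt(679))*(-1/46704) = 1/1668 - sqrt(679)/23352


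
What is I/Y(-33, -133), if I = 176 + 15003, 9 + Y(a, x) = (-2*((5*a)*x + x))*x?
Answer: 15179/5801983 ≈ 0.0026162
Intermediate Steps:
Y(a, x) = -9 + x*(-2*x - 10*a*x) (Y(a, x) = -9 + (-2*((5*a)*x + x))*x = -9 + (-2*(5*a*x + x))*x = -9 + (-2*(x + 5*a*x))*x = -9 + (-2*x - 10*a*x)*x = -9 + x*(-2*x - 10*a*x))
I = 15179
I/Y(-33, -133) = 15179/(-9 - 2*(-133)**2 - 10*(-33)*(-133)**2) = 15179/(-9 - 2*17689 - 10*(-33)*17689) = 15179/(-9 - 35378 + 5837370) = 15179/5801983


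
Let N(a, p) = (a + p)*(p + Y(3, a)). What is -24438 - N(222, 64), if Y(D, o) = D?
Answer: -43600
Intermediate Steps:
N(a, p) = (3 + p)*(a + p) (N(a, p) = (a + p)*(p + 3) = (a + p)*(3 + p) = (3 + p)*(a + p))
-24438 - N(222, 64) = -24438 - (64² + 3*222 + 3*64 + 222*64) = -24438 - (4096 + 666 + 192 + 14208) = -24438 - 1*19162 = -24438 - 19162 = -43600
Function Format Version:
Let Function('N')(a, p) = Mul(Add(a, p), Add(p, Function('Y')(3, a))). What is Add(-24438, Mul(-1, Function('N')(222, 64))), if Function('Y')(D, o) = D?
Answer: -43600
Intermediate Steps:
Function('N')(a, p) = Mul(Add(3, p), Add(a, p)) (Function('N')(a, p) = Mul(Add(a, p), Add(p, 3)) = Mul(Add(a, p), Add(3, p)) = Mul(Add(3, p), Add(a, p)))
Add(-24438, Mul(-1, Function('N')(222, 64))) = Add(-24438, Mul(-1, Add(Pow(64, 2), Mul(3, 222), Mul(3, 64), Mul(222, 64)))) = Add(-24438, Mul(-1, Add(4096, 666, 192, 14208))) = Add(-24438, Mul(-1, 19162)) = Add(-24438, -19162) = -43600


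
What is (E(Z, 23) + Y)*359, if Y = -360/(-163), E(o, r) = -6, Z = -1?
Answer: -221862/163 ≈ -1361.1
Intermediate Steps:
Y = 360/163 (Y = -360*(-1/163) = 360/163 ≈ 2.2086)
(E(Z, 23) + Y)*359 = (-6 + 360/163)*359 = -618/163*359 = -221862/163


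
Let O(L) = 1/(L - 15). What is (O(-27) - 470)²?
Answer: 389707081/1764 ≈ 2.2092e+5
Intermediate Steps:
O(L) = 1/(-15 + L)
(O(-27) - 470)² = (1/(-15 - 27) - 470)² = (1/(-42) - 470)² = (-1/42 - 470)² = (-19741/42)² = 389707081/1764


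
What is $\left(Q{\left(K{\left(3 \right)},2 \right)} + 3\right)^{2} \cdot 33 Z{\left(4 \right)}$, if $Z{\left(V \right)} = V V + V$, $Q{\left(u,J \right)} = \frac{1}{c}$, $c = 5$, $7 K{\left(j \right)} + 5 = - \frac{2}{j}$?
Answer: $\frac{33792}{5} \approx 6758.4$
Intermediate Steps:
$K{\left(j \right)} = - \frac{5}{7} - \frac{2}{7 j}$ ($K{\left(j \right)} = - \frac{5}{7} + \frac{\left(-2\right) \frac{1}{j}}{7} = - \frac{5}{7} - \frac{2}{7 j}$)
$Q{\left(u,J \right)} = \frac{1}{5}$
$Z{\left(V \right)} = V + V^{2}$ ($Z{\left(V \right)} = V^{2} + V = V + V^{2}$)
$\left(Q{\left(K{\left(3 \right)},2 \right)} + 3\right)^{2} \cdot 33 Z{\left(4 \right)} = \left(\frac{1}{5} + 3\right)^{2} \cdot 33 \cdot 4 \left(1 + 4\right) = \left(\frac{16}{5}\right)^{2} \cdot 33 \cdot 4 \cdot 5 = \frac{256}{25} \cdot 33 \cdot 20 = \frac{8448}{25} \cdot 20 = \frac{33792}{5}$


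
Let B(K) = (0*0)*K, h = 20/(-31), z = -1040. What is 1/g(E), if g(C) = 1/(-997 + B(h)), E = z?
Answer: -997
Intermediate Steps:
E = -1040
h = -20/31 (h = 20*(-1/31) = -20/31 ≈ -0.64516)
B(K) = 0 (B(K) = 0*K = 0)
g(C) = -1/997 (g(C) = 1/(-997 + 0) = 1/(-997) = -1/997)
1/g(E) = 1/(-1/997) = -997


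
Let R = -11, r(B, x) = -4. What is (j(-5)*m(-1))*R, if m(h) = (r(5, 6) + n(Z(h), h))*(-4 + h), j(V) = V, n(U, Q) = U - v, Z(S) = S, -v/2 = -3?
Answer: 3025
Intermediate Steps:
v = 6 (v = -2*(-3) = 6)
n(U, Q) = -6 + U (n(U, Q) = U - 1*6 = U - 6 = -6 + U)
m(h) = (-10 + h)*(-4 + h) (m(h) = (-4 + (-6 + h))*(-4 + h) = (-10 + h)*(-4 + h))
(j(-5)*m(-1))*R = -5*(40 + (-1)² - 14*(-1))*(-11) = -5*(40 + 1 + 14)*(-11) = -5*55*(-11) = -275*(-11) = 3025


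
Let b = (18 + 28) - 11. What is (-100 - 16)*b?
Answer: -4060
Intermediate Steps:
b = 35 (b = 46 - 11 = 35)
(-100 - 16)*b = (-100 - 16)*35 = -116*35 = -4060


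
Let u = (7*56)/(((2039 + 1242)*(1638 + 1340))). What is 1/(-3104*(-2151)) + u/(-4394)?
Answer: 10078926581/71662690296823392 ≈ 1.4064e-7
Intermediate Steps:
u = 196/4885409 (u = 392/((3281*2978)) = 392/9770818 = 392*(1/9770818) = 196/4885409 ≈ 4.0119e-5)
1/(-3104*(-2151)) + u/(-4394) = 1/(-3104*(-2151)) + (196/4885409)/(-4394) = -1/3104*(-1/2151) + (196/4885409)*(-1/4394) = 1/6676704 - 98/10733243573 = 10078926581/71662690296823392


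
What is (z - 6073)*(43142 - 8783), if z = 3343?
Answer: -93800070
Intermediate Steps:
(z - 6073)*(43142 - 8783) = (3343 - 6073)*(43142 - 8783) = -2730*34359 = -93800070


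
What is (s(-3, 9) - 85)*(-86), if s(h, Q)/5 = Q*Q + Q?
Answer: -31390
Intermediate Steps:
s(h, Q) = 5*Q + 5*Q² (s(h, Q) = 5*(Q*Q + Q) = 5*(Q² + Q) = 5*(Q + Q²) = 5*Q + 5*Q²)
(s(-3, 9) - 85)*(-86) = (5*9*(1 + 9) - 85)*(-86) = (5*9*10 - 85)*(-86) = (450 - 85)*(-86) = 365*(-86) = -31390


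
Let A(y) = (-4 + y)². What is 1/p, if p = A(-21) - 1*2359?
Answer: -1/1734 ≈ -0.00057670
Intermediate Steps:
p = -1734 (p = (-4 - 21)² - 1*2359 = (-25)² - 2359 = 625 - 2359 = -1734)
1/p = 1/(-1734) = -1/1734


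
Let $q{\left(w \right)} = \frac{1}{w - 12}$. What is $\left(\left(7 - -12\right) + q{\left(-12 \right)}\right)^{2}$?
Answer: $\frac{207025}{576} \approx 359.42$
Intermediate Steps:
$q{\left(w \right)} = \frac{1}{-12 + w}$
$\left(\left(7 - -12\right) + q{\left(-12 \right)}\right)^{2} = \left(\left(7 - -12\right) + \frac{1}{-12 - 12}\right)^{2} = \left(\left(7 + 12\right) + \frac{1}{-24}\right)^{2} = \left(19 - \frac{1}{24}\right)^{2} = \left(\frac{455}{24}\right)^{2} = \frac{207025}{576}$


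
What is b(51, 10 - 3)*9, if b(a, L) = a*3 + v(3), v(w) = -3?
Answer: 1350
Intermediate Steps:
b(a, L) = -3 + 3*a (b(a, L) = a*3 - 3 = 3*a - 3 = -3 + 3*a)
b(51, 10 - 3)*9 = (-3 + 3*51)*9 = (-3 + 153)*9 = 150*9 = 1350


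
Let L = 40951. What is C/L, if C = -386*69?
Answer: -26634/40951 ≈ -0.65039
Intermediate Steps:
C = -26634
C/L = -26634/40951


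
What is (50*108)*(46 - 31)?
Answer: 81000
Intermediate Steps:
(50*108)*(46 - 31) = 5400*15 = 81000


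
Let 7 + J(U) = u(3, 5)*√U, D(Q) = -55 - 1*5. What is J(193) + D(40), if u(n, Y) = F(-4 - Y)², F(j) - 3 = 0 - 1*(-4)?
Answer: -67 + 49*√193 ≈ 613.73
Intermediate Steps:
D(Q) = -60 (D(Q) = -55 - 5 = -60)
F(j) = 7 (F(j) = 3 + (0 - 1*(-4)) = 3 + (0 + 4) = 3 + 4 = 7)
u(n, Y) = 49 (u(n, Y) = 7² = 49)
J(U) = -7 + 49*√U
J(193) + D(40) = (-7 + 49*√193) - 60 = -67 + 49*√193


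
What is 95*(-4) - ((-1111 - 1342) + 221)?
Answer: 1852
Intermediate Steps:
95*(-4) - ((-1111 - 1342) + 221) = -380 - (-2453 + 221) = -380 - 1*(-2232) = -380 + 2232 = 1852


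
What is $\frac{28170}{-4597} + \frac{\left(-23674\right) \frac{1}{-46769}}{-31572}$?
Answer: $- \frac{20797836790469}{3393944110098} \approx -6.1279$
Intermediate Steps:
$\frac{28170}{-4597} + \frac{\left(-23674\right) \frac{1}{-46769}}{-31572} = 28170 \left(- \frac{1}{4597}\right) + \left(-23674\right) \left(- \frac{1}{46769}\right) \left(- \frac{1}{31572}\right) = - \frac{28170}{4597} + \frac{23674}{46769} \left(- \frac{1}{31572}\right) = - \frac{28170}{4597} - \frac{11837}{738295434} = - \frac{20797836790469}{3393944110098}$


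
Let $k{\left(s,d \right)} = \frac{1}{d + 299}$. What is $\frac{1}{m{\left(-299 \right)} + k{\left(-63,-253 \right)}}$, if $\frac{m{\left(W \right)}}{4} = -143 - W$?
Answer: $\frac{46}{28705} \approx 0.0016025$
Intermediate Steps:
$m{\left(W \right)} = -572 - 4 W$ ($m{\left(W \right)} = 4 \left(-143 - W\right) = -572 - 4 W$)
$k{\left(s,d \right)} = \frac{1}{299 + d}$
$\frac{1}{m{\left(-299 \right)} + k{\left(-63,-253 \right)}} = \frac{1}{\left(-572 - -1196\right) + \frac{1}{299 - 253}} = \frac{1}{\left(-572 + 1196\right) + \frac{1}{46}} = \frac{1}{624 + \frac{1}{46}} = \frac{1}{\frac{28705}{46}} = \frac{46}{28705}$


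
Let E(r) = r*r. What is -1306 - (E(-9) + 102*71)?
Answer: -8629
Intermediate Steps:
E(r) = r²
-1306 - (E(-9) + 102*71) = -1306 - ((-9)² + 102*71) = -1306 - (81 + 7242) = -1306 - 1*7323 = -1306 - 7323 = -8629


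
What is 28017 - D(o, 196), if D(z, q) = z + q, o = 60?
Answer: 27761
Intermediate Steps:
D(z, q) = q + z
28017 - D(o, 196) = 28017 - (196 + 60) = 28017 - 1*256 = 28017 - 256 = 27761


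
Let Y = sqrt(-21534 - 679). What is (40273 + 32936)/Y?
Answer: -73209*I*sqrt(22213)/22213 ≈ -491.2*I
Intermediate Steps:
Y = I*sqrt(22213) (Y = sqrt(-22213) = I*sqrt(22213) ≈ 149.04*I)
(40273 + 32936)/Y = (40273 + 32936)/((I*sqrt(22213))) = 73209*(-I*sqrt(22213)/22213) = -73209*I*sqrt(22213)/22213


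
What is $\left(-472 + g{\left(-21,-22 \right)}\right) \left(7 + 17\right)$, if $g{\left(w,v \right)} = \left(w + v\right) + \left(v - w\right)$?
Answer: $-12384$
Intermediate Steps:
$g{\left(w,v \right)} = 2 v$ ($g{\left(w,v \right)} = \left(v + w\right) + \left(v - w\right) = 2 v$)
$\left(-472 + g{\left(-21,-22 \right)}\right) \left(7 + 17\right) = \left(-472 + 2 \left(-22\right)\right) \left(7 + 17\right) = \left(-472 - 44\right) 24 = \left(-516\right) 24 = -12384$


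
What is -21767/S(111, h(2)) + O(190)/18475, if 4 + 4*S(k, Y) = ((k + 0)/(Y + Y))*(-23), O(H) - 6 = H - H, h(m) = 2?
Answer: 6434340614/47462275 ≈ 135.57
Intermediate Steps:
O(H) = 6 (O(H) = 6 + (H - H) = 6 + 0 = 6)
S(k, Y) = -1 - 23*k/(8*Y) (S(k, Y) = -1 + (((k + 0)/(Y + Y))*(-23))/4 = -1 + ((k/((2*Y)))*(-23))/4 = -1 + ((k*(1/(2*Y)))*(-23))/4 = -1 + ((k/(2*Y))*(-23))/4 = -1 + (-23*k/(2*Y))/4 = -1 - 23*k/(8*Y))
-21767/S(111, h(2)) + O(190)/18475 = -21767*2/(-1*2 - 23/8*111) + 6/18475 = -21767*2/(-2 - 2553/8) + 6*(1/18475) = -21767/((½)*(-2569/8)) + 6/18475 = -21767/(-2569/16) + 6/18475 = -21767*(-16/2569) + 6/18475 = 348272/2569 + 6/18475 = 6434340614/47462275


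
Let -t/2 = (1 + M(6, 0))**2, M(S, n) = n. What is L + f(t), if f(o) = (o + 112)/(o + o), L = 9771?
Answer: 19487/2 ≈ 9743.5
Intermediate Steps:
t = -2 (t = -2*(1 + 0)**2 = -2*1**2 = -2*1 = -2)
f(o) = (112 + o)/(2*o) (f(o) = (112 + o)/((2*o)) = (112 + o)*(1/(2*o)) = (112 + o)/(2*o))
L + f(t) = 9771 + (1/2)*(112 - 2)/(-2) = 9771 + (1/2)*(-1/2)*110 = 9771 - 55/2 = 19487/2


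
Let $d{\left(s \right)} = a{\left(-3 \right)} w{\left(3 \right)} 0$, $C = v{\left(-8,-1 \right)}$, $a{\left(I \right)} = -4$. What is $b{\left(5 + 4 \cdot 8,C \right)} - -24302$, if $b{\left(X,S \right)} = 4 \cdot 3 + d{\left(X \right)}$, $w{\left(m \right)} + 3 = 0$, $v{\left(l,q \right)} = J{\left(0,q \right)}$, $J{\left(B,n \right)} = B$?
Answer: $24314$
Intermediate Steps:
$v{\left(l,q \right)} = 0$
$w{\left(m \right)} = -3$ ($w{\left(m \right)} = -3 + 0 = -3$)
$C = 0$
$d{\left(s \right)} = 0$ ($d{\left(s \right)} = \left(-4\right) \left(-3\right) 0 = 12 \cdot 0 = 0$)
$b{\left(X,S \right)} = 12$ ($b{\left(X,S \right)} = 4 \cdot 3 + 0 = 12 + 0 = 12$)
$b{\left(5 + 4 \cdot 8,C \right)} - -24302 = 12 - -24302 = 12 + 24302 = 24314$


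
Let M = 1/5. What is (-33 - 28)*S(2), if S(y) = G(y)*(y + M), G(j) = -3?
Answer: 2013/5 ≈ 402.60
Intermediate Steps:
M = 1/5 ≈ 0.20000
S(y) = -3/5 - 3*y (S(y) = -3*(y + 1/5) = -3*(1/5 + y) = -3/5 - 3*y)
(-33 - 28)*S(2) = (-33 - 28)*(-3/5 - 3*2) = -61*(-3/5 - 6) = -61*(-33/5) = 2013/5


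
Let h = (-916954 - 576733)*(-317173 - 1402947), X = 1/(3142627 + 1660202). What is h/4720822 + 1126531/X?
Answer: 12771089399485879009/2360411 ≈ 5.4105e+12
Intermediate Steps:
X = 1/4802829 ≈ 2.0821e-7
h = 2569320882440 (h = -1493687*(-1720120) = 2569320882440)
h/4720822 + 1126531/X = 2569320882440/4720822 + 1126531/(1/4802829) = 2569320882440*(1/4720822) + 1126531*4802829 = 1284660441220/2360411 + 5410535756199 = 12771089399485879009/2360411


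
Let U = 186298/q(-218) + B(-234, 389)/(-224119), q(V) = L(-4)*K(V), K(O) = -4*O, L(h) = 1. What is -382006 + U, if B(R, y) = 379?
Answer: -37307177687817/97715884 ≈ -3.8179e+5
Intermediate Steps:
q(V) = -4*V (q(V) = 1*(-4*V) = -4*V)
U = 20876295487/97715884 (U = 186298/((-4*(-218))) + 379/(-224119) = 186298/872 + 379*(-1/224119) = 186298*(1/872) - 379/224119 = 93149/436 - 379/224119 = 20876295487/97715884 ≈ 213.64)
-382006 + U = -382006 + 20876295487/97715884 = -37307177687817/97715884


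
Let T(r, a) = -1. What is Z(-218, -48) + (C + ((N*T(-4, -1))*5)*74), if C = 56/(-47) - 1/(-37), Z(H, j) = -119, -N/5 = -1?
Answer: -3426116/1739 ≈ -1970.2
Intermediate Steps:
N = 5 (N = -5*(-1) = 5)
C = -2025/1739 (C = 56*(-1/47) - 1*(-1/37) = -56/47 + 1/37 = -2025/1739 ≈ -1.1645)
Z(-218, -48) + (C + ((N*T(-4, -1))*5)*74) = -119 + (-2025/1739 + ((5*(-1))*5)*74) = -119 + (-2025/1739 - 5*5*74) = -119 + (-2025/1739 - 25*74) = -119 + (-2025/1739 - 1850) = -119 - 3219175/1739 = -3426116/1739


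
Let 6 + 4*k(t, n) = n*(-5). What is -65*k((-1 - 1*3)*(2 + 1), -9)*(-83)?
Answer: 210405/4 ≈ 52601.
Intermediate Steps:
k(t, n) = -3/2 - 5*n/4 (k(t, n) = -3/2 + (n*(-5))/4 = -3/2 + (-5*n)/4 = -3/2 - 5*n/4)
-65*k((-1 - 1*3)*(2 + 1), -9)*(-83) = -65*(-3/2 - 5/4*(-9))*(-83) = -65*(-3/2 + 45/4)*(-83) = -65*39/4*(-83) = -2535/4*(-83) = 210405/4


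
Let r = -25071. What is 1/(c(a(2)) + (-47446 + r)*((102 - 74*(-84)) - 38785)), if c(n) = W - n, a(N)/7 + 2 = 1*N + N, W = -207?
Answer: 1/2354409218 ≈ 4.2473e-10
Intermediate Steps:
a(N) = -14 + 14*N (a(N) = -14 + 7*(1*N + N) = -14 + 7*(N + N) = -14 + 7*(2*N) = -14 + 14*N)
c(n) = -207 - n
1/(c(a(2)) + (-47446 + r)*((102 - 74*(-84)) - 38785)) = 1/((-207 - (-14 + 14*2)) + (-47446 - 25071)*((102 - 74*(-84)) - 38785)) = 1/((-207 - (-14 + 28)) - 72517*((102 + 6216) - 38785)) = 1/((-207 - 1*14) - 72517*(6318 - 38785)) = 1/((-207 - 14) - 72517*(-32467)) = 1/(-221 + 2354409439) = 1/2354409218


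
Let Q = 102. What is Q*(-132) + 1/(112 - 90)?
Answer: -296207/22 ≈ -13464.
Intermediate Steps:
Q*(-132) + 1/(112 - 90) = 102*(-132) + 1/(112 - 90) = -13464 + 1/22 = -296207/22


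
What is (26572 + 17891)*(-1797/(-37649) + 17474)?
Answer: 29251337247849/37649 ≈ 7.7695e+8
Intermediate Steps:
(26572 + 17891)*(-1797/(-37649) + 17474) = 44463*(-1797*(-1/37649) + 17474) = 44463*(1797/37649 + 17474) = 44463*(657880423/37649) = 29251337247849/37649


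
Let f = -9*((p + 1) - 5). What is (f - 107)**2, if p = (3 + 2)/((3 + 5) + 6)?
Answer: 1079521/196 ≈ 5507.8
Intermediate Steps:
p = 5/14 (p = 5/(8 + 6) = 5/14 ≈ 0.35714)
f = 459/14 (f = -9*((5/14 + 1) - 5) = -9*(19/14 - 5) = -9*(-51/14) = 459/14 ≈ 32.786)
(f - 107)**2 = (459/14 - 107)**2 = (-1039/14)**2 = 1079521/196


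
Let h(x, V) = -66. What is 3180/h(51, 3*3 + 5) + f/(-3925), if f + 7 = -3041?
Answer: -2046722/43175 ≈ -47.405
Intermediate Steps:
f = -3048 (f = -7 - 3041 = -3048)
3180/h(51, 3*3 + 5) + f/(-3925) = 3180/(-66) - 3048/(-3925) = 3180*(-1/66) - 3048*(-1/3925) = -530/11 + 3048/3925 = -2046722/43175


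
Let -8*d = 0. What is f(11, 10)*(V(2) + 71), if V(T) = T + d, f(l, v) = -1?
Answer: -73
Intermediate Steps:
d = 0 (d = -1/8*0 = 0)
V(T) = T (V(T) = T + 0 = T)
f(11, 10)*(V(2) + 71) = -(2 + 71) = -1*73 = -73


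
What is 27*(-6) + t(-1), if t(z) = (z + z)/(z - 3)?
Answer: -323/2 ≈ -161.50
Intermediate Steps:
t(z) = 2*z/(-3 + z) (t(z) = (2*z)/(-3 + z) = 2*z/(-3 + z))
27*(-6) + t(-1) = 27*(-6) + 2*(-1)/(-3 - 1) = -162 + 2*(-1)/(-4) = -162 + 2*(-1)*(-¼) = -162 + ½ = -323/2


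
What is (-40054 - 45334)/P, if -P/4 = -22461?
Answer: -21347/22461 ≈ -0.95040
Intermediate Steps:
P = 89844 (P = -4*(-22461) = 89844)
(-40054 - 45334)/P = (-40054 - 45334)/89844 = -85388*1/89844 = -21347/22461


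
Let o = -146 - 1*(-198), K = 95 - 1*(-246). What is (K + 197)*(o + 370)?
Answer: 227036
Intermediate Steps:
K = 341 (K = 95 + 246 = 341)
o = 52 (o = -146 + 198 = 52)
(K + 197)*(o + 370) = (341 + 197)*(52 + 370) = 538*422 = 227036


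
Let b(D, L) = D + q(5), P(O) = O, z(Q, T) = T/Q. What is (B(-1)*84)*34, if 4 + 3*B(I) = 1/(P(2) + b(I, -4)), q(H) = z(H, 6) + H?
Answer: -33082/9 ≈ -3675.8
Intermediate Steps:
q(H) = H + 6/H (q(H) = 6/H + H = H + 6/H)
b(D, L) = 31/5 + D (b(D, L) = D + (5 + 6/5) = D + 31/5 = 31/5 + D)
B(I) = -4/3 + 1/(3*(41/5 + I)) (B(I) = -4/3 + 1/(3*(2 + (31/5 + I))) = -4/3 + 1/(3*(41/5 + I)))
(B(-1)*84)*34 = (((-159 - 20*(-1))/(3*(41 + 5*(-1))))*84)*34 = (((-159 + 20)/(3*(41 - 5)))*84)*34 = (((⅓)*(-139)/36)*84)*34 = (((⅓)*(1/36)*(-139))*84)*34 = -139/108*84*34 = -973/9*34 = -33082/9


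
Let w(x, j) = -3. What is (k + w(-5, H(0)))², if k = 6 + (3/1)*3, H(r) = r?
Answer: 144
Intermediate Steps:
k = 15 (k = 6 + (3*1)*3 = 6 + 3*3 = 6 + 9 = 15)
(k + w(-5, H(0)))² = (15 - 3)² = 12² = 144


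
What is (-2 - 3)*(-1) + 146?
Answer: 151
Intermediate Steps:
(-2 - 3)*(-1) + 146 = -5*(-1) + 146 = 5 + 146 = 151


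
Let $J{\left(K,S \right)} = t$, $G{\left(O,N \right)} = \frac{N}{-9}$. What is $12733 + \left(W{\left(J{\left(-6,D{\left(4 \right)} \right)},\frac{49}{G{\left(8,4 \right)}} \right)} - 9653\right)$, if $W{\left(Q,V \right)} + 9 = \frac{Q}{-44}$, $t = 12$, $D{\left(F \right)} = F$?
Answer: $\frac{33778}{11} \approx 3070.7$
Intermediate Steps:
$G{\left(O,N \right)} = - \frac{N}{9}$ ($G{\left(O,N \right)} = N \left(- \frac{1}{9}\right) = - \frac{N}{9}$)
$J{\left(K,S \right)} = 12$
$W{\left(Q,V \right)} = -9 - \frac{Q}{44}$ ($W{\left(Q,V \right)} = -9 + \frac{Q}{-44} = -9 + Q \left(- \frac{1}{44}\right) = -9 - \frac{Q}{44}$)
$12733 + \left(W{\left(J{\left(-6,D{\left(4 \right)} \right)},\frac{49}{G{\left(8,4 \right)}} \right)} - 9653\right) = 12733 - \frac{106285}{11} = \frac{33778}{11}$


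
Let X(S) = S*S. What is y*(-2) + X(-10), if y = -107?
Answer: 314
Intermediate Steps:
X(S) = S**2
y*(-2) + X(-10) = -107*(-2) + (-10)**2 = 214 + 100 = 314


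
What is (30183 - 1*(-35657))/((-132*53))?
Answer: -16460/1749 ≈ -9.4111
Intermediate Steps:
(30183 - 1*(-35657))/((-132*53)) = (30183 + 35657)/(-6996) = 65840*(-1/6996) = -16460/1749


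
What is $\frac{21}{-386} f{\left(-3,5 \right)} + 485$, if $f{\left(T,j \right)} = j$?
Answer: $\frac{187105}{386} \approx 484.73$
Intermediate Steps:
$\frac{21}{-386} f{\left(-3,5 \right)} + 485 = \frac{21}{-386} \cdot 5 + 485 = 21 \left(- \frac{1}{386}\right) 5 + 485 = \left(- \frac{21}{386}\right) 5 + 485 = - \frac{105}{386} + 485 = \frac{187105}{386}$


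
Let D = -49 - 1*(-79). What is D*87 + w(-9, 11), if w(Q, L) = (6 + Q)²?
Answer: 2619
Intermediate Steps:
D = 30 (D = -49 + 79 = 30)
D*87 + w(-9, 11) = 30*87 + (6 - 9)² = 2610 + (-3)² = 2610 + 9 = 2619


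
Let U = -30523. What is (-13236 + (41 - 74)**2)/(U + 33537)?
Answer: -12147/3014 ≈ -4.0302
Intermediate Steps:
(-13236 + (41 - 74)**2)/(U + 33537) = (-13236 + (41 - 74)**2)/(-30523 + 33537) = (-13236 + (-33)**2)/3014 = (-13236 + 1089)*(1/3014) = -12147*1/3014 = -12147/3014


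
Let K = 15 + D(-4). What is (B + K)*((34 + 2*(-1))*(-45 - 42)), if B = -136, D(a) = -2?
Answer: 342432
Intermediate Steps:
K = 13 (K = 15 - 2 = 13)
(B + K)*((34 + 2*(-1))*(-45 - 42)) = (-136 + 13)*((34 + 2*(-1))*(-45 - 42)) = -123*(34 - 2)*(-87) = -3936*(-87) = -123*(-2784) = 342432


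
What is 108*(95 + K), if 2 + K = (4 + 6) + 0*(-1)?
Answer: 11124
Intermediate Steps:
K = 8 (K = -2 + ((4 + 6) + 0*(-1)) = -2 + (10 + 0) = -2 + 10 = 8)
108*(95 + K) = 108*(95 + 8) = 108*103 = 11124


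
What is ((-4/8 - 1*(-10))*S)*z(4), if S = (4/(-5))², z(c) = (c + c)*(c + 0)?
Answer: 4864/25 ≈ 194.56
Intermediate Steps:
z(c) = 2*c² (z(c) = (2*c)*c = 2*c²)
S = 16/25 (S = (4*(-⅕))² = (-⅘)² = 16/25 ≈ 0.64000)
((-4/8 - 1*(-10))*S)*z(4) = ((-4/8 - 1*(-10))*(16/25))*(2*4²) = ((-4*⅛ + 10)*(16/25))*(2*16) = ((-½ + 10)*(16/25))*32 = ((19/2)*(16/25))*32 = (152/25)*32 = 4864/25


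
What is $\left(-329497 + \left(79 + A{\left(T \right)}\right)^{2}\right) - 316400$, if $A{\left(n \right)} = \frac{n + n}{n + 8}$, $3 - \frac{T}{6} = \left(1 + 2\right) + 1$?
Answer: $-640568$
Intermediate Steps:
$T = -6$ ($T = 18 - 6 \left(\left(1 + 2\right) + 1\right) = 18 - 6 \left(3 + 1\right) = 18 - 24 = -6$)
$A{\left(n \right)} = \frac{2 n}{8 + n}$
$\left(-329497 + \left(79 + A{\left(T \right)}\right)^{2}\right) - 316400 = \left(-329497 + \left(79 + 2 \left(-6\right) \frac{1}{8 - 6}\right)^{2}\right) - 316400 = \left(-329497 + \left(79 + 2 \left(-6\right) \frac{1}{2}\right)^{2}\right) - 316400 = \left(-329497 + \left(79 - 6\right)^{2}\right) - 316400 = \left(-329497 + 73^{2}\right) - 316400 = \left(-329497 + 5329\right) - 316400 = -324168 - 316400 = -640568$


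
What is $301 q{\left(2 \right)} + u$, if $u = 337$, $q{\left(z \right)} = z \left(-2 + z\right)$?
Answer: $337$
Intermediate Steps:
$301 q{\left(2 \right)} + u = 301 \cdot 2 \left(-2 + 2\right) + 337 = 301 \cdot 2 \cdot 0 + 337 = 301 \cdot 0 + 337 = 0 + 337 = 337$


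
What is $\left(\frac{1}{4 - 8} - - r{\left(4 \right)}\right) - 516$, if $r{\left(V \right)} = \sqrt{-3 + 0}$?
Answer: $- \frac{2065}{4} + i \sqrt{3} \approx -516.25 + 1.732 i$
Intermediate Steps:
$r{\left(V \right)} = i \sqrt{3}$ ($r{\left(V \right)} = \sqrt{-3} = i \sqrt{3}$)
$\left(\frac{1}{4 - 8} - - r{\left(4 \right)}\right) - 516 = \left(\frac{1}{4 - 8} - - i \sqrt{3}\right) - 516 = \left(\frac{1}{-4} - - i \sqrt{3}\right) - 516 = \left(- \frac{1}{4} + i \sqrt{3}\right) - 516 = - \frac{2065}{4} + i \sqrt{3}$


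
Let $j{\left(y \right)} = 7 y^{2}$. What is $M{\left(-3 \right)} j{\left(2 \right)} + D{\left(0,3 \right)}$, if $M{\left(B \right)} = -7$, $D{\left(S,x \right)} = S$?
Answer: $-196$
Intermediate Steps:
$M{\left(-3 \right)} j{\left(2 \right)} + D{\left(0,3 \right)} = - 7 \cdot 7 \cdot 2^{2} + 0 = - 7 \cdot 7 \cdot 4 + 0 = \left(-7\right) 28 + 0 = -196 + 0 = -196$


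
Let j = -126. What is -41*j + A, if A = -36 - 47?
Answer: 5083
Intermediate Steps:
A = -83
-41*j + A = -41*(-126) - 83 = 5166 - 83 = 5083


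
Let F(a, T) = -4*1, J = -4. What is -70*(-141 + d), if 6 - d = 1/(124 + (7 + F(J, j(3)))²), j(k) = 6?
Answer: 179560/19 ≈ 9450.5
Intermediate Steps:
F(a, T) = -4
d = 797/133 (d = 6 - 1/(124 + (7 - 4)²) = 6 - 1/(124 + 3²) = 6 - 1/(124 + 9) = 6 - 1/133 = 797/133 ≈ 5.9925)
-70*(-141 + d) = -70*(-141 + 797/133) = -70*(-17956/133) = 179560/19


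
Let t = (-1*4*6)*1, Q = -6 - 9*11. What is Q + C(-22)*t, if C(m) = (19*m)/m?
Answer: -561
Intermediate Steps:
Q = -105 (Q = -6 - 99 = -105)
C(m) = 19
t = -24 (t = -4*6*1 = -24*1 = -24)
Q + C(-22)*t = -105 + 19*(-24) = -105 - 456 = -561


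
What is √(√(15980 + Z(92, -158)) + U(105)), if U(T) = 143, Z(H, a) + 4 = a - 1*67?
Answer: √(143 + √15751) ≈ 16.386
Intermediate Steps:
Z(H, a) = -71 + a (Z(H, a) = -4 + (a - 1*67) = -4 + (a - 67) = -4 + (-67 + a) = -71 + a)
√(√(15980 + Z(92, -158)) + U(105)) = √(√(15980 + (-71 - 158)) + 143) = √(√(15980 - 229) + 143) = √(√15751 + 143) = √(143 + √15751)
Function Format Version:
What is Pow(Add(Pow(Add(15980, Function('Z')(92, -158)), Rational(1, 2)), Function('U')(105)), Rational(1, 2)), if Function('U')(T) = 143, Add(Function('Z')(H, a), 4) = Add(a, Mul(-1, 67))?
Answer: Pow(Add(143, Pow(15751, Rational(1, 2))), Rational(1, 2)) ≈ 16.386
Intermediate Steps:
Function('Z')(H, a) = Add(-71, a) (Function('Z')(H, a) = Add(-4, Add(a, Mul(-1, 67))) = Add(-4, Add(a, -67)) = Add(-4, Add(-67, a)) = Add(-71, a))
Pow(Add(Pow(Add(15980, Function('Z')(92, -158)), Rational(1, 2)), Function('U')(105)), Rational(1, 2)) = Pow(Add(Pow(Add(15980, Add(-71, -158)), Rational(1, 2)), 143), Rational(1, 2)) = Pow(Add(Pow(Add(15980, -229), Rational(1, 2)), 143), Rational(1, 2)) = Pow(Add(Pow(15751, Rational(1, 2)), 143), Rational(1, 2)) = Pow(Add(143, Pow(15751, Rational(1, 2))), Rational(1, 2))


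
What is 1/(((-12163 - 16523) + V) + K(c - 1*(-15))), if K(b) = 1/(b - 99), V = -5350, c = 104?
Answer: -20/680719 ≈ -2.9381e-5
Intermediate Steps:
K(b) = 1/(-99 + b)
1/(((-12163 - 16523) + V) + K(c - 1*(-15))) = 1/(((-12163 - 16523) - 5350) + 1/(-99 + (104 - 1*(-15)))) = 1/((-28686 - 5350) + 1/(-99 + (104 + 15))) = 1/(-34036 + 1/(-99 + 119)) = 1/(-34036 + 1/20) = 1/(-680719/20) = -20/680719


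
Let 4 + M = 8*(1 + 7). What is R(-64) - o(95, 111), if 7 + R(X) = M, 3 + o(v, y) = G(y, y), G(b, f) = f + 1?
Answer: -56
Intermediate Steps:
G(b, f) = 1 + f
o(v, y) = -2 + y (o(v, y) = -3 + (1 + y) = -2 + y)
M = 60 (M = -4 + 8*(1 + 7) = -4 + 8*8 = -4 + 64 = 60)
R(X) = 53 (R(X) = -7 + 60 = 53)
R(-64) - o(95, 111) = 53 - (-2 + 111) = 53 - 1*109 = 53 - 109 = -56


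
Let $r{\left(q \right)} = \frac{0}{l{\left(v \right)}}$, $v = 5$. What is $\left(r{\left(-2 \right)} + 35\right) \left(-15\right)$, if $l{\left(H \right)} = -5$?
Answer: $-525$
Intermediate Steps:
$r{\left(q \right)} = 0$ ($r{\left(q \right)} = \frac{0}{-5} = 0 \left(- \frac{1}{5}\right) = 0$)
$\left(r{\left(-2 \right)} + 35\right) \left(-15\right) = \left(0 + 35\right) \left(-15\right) = 35 \left(-15\right) = -525$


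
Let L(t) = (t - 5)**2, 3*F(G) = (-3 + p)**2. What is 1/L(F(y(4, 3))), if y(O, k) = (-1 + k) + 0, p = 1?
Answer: 9/121 ≈ 0.074380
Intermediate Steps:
y(O, k) = -1 + k
F(G) = 4/3 (F(G) = (-3 + 1)**2/3 = (1/3)*(-2)**2 = (1/3)*4 = 4/3)
L(t) = (-5 + t)**2
1/L(F(y(4, 3))) = 1/((-5 + 4/3)**2) = 1/((-11/3)**2) = 1/(121/9) = 9/121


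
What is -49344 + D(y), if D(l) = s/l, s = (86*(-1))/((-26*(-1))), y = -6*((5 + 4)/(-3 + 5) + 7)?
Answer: -44261525/897 ≈ -49344.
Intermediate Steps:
y = -69 (y = -6*(9/2 + 7) = -6*23/2 = -69)
s = -43/13 (s = -86/26 = -86*1/26 = -43/13 ≈ -3.3077)
D(l) = -43/(13*l)
-49344 + D(y) = -49344 - 43/13/(-69) = -49344 - 43/13*(-1/69) = -49344 + 43/897 = -44261525/897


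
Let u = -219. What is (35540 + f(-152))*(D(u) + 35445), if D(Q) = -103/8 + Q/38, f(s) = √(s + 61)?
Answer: 47844010195/38 + 5384807*I*√91/152 ≈ 1.2591e+9 + 3.3795e+5*I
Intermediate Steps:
f(s) = √(61 + s)
D(Q) = -103/8 + Q/38 (D(Q) = -103*⅛ + Q*(1/38) = -103/8 + Q/38)
(35540 + f(-152))*(D(u) + 35445) = (35540 + √(61 - 152))*((-103/8 + (1/38)*(-219)) + 35445) = (35540 + √(-91))*((-103/8 - 219/38) + 35445) = (35540 + I*√91)*(-2833/152 + 35445) = (35540 + I*√91)*(5384807/152) = 47844010195/38 + 5384807*I*√91/152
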